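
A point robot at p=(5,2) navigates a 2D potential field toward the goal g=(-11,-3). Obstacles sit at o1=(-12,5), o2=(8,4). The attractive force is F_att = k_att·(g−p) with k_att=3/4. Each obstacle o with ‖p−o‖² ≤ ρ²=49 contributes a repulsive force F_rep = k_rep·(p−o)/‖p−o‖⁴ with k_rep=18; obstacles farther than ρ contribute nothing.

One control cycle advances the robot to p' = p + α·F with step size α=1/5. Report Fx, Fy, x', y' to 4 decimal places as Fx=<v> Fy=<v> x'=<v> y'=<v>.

Fx=-12.3195 Fy=-3.9630 x'=2.5361 y'=1.2074

F_att = 3/4·(g−p) = 3/4·(-16,-5) = (-12.0000,-3.7500)
o1: d²=298 > ρ²=49 → inactive
o2: d²=13 ≤ ρ²=49; F_rep = 18·(-3,-2)/13² = (-0.3195,-0.2130)
F = F_att + ΣF_rep = (-12.3195,-3.9630)
p' = p + 1/5·F = (2.5361,1.2074)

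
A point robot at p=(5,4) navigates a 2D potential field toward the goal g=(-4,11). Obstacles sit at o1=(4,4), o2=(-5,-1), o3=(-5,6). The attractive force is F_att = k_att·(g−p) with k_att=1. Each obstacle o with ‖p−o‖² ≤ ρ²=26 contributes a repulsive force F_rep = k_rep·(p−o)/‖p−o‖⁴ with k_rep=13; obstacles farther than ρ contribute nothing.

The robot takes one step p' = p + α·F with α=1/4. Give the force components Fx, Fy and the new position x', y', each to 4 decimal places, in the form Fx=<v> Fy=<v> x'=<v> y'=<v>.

F_att = 1·(g−p) = 1·(-9,7) = (-9.0000,7.0000)
o1: d²=1 ≤ ρ²=26; F_rep = 13·(1,0)/1² = (13.0000,0.0000)
o2: d²=125 > ρ²=26 → inactive
o3: d²=104 > ρ²=26 → inactive
F = F_att + ΣF_rep = (4.0000,7.0000)
p' = p + 1/4·F = (6.0000,5.7500)

Fx=4.0000 Fy=7.0000 x'=6.0000 y'=5.7500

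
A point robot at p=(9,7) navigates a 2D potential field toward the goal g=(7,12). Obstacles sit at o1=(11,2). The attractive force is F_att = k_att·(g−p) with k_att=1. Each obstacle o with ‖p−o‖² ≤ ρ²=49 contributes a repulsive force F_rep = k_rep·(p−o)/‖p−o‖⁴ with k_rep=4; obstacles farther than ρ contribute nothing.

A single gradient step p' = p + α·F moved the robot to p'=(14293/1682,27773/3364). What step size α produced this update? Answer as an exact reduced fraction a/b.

α = 1/4

F_att = 1·(g−p) = 1·(-2,5) = (-2.0000,5.0000)
o1: d²=29 ≤ ρ²=49; F_rep = 4·(-2,5)/29² = (-0.0095,0.0238)
F = F_att + ΣF_rep = (-2.0095,5.0238)
Δp = p'−p = (-0.5024,1.2559); α = Δx/Fx = (-845/1682) / (-1690/841) = 1/4
check: Δy/Fy = (4225/3364) / (4225/841) = 1/4 ✓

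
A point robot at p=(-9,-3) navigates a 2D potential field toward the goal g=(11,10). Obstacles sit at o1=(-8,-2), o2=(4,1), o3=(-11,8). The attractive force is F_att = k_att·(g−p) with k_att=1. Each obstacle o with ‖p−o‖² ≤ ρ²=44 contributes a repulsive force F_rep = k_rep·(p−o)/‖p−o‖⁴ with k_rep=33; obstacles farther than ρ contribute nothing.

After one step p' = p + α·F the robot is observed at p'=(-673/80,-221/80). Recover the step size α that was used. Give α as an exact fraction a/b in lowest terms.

F_att = 1·(g−p) = 1·(20,13) = (20.0000,13.0000)
o1: d²=2 ≤ ρ²=44; F_rep = 33·(-1,-1)/2² = (-8.2500,-8.2500)
o2: d²=185 > ρ²=44 → inactive
o3: d²=125 > ρ²=44 → inactive
F = F_att + ΣF_rep = (11.7500,4.7500)
Δp = p'−p = (0.5875,0.2375); α = Δx/Fx = (47/80) / (47/4) = 1/20
check: Δy/Fy = (19/80) / (19/4) = 1/20 ✓

α = 1/20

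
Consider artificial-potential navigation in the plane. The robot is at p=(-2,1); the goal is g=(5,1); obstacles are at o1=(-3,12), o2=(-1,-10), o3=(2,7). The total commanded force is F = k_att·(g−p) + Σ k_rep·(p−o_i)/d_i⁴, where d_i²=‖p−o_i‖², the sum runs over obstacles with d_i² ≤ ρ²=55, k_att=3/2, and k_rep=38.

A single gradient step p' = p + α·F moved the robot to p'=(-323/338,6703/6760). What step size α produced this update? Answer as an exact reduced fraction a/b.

α = 1/10

F_att = 3/2·(g−p) = 3/2·(7,0) = (10.5000,0.0000)
o1: d²=122 > ρ²=55 → inactive
o2: d²=122 > ρ²=55 → inactive
o3: d²=52 ≤ ρ²=55; F_rep = 38·(-4,-6)/52² = (-0.0562,-0.0843)
F = F_att + ΣF_rep = (10.4438,-0.0843)
Δp = p'−p = (1.0444,-0.0084); α = Δx/Fx = (353/338) / (1765/169) = 1/10
check: Δy/Fy = (-57/6760) / (-57/676) = 1/10 ✓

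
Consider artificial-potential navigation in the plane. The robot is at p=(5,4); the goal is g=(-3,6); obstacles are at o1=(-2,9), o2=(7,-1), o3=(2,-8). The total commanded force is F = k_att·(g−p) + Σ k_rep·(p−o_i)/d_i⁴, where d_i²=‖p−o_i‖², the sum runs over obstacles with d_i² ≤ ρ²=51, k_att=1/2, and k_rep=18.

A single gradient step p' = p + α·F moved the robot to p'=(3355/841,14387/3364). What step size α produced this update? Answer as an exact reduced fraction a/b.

F_att = 1/2·(g−p) = 1/2·(-8,2) = (-4.0000,1.0000)
o1: d²=74 > ρ²=51 → inactive
o2: d²=29 ≤ ρ²=51; F_rep = 18·(-2,5)/29² = (-0.0428,0.1070)
o3: d²=153 > ρ²=51 → inactive
F = F_att + ΣF_rep = (-4.0428,1.1070)
Δp = p'−p = (-1.0107,0.2768); α = Δx/Fx = (-850/841) / (-3400/841) = 1/4
check: Δy/Fy = (931/3364) / (931/841) = 1/4 ✓

α = 1/4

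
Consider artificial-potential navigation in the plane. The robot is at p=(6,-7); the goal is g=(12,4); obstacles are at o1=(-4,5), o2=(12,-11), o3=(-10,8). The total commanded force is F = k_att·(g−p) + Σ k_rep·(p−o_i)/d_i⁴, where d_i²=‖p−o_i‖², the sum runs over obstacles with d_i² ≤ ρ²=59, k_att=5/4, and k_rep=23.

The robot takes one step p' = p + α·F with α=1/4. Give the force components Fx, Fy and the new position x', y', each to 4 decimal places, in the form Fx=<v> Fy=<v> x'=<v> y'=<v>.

Fx=7.4490 Fy=13.7840 x'=7.8622 y'=-3.5540

F_att = 5/4·(g−p) = 5/4·(6,11) = (7.5000,13.7500)
o1: d²=244 > ρ²=59 → inactive
o2: d²=52 ≤ ρ²=59; F_rep = 23·(-6,4)/52² = (-0.0510,0.0340)
o3: d²=481 > ρ²=59 → inactive
F = F_att + ΣF_rep = (7.4490,13.7840)
p' = p + 1/4·F = (7.8622,-3.5540)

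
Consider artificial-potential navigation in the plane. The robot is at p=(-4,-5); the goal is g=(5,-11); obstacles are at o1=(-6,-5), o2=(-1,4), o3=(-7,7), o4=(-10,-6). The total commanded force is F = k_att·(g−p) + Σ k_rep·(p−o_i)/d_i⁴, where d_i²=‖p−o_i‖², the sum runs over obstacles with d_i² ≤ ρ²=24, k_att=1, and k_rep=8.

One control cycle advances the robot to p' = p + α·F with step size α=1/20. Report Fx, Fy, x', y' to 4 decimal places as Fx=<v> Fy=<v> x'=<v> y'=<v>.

Fx=10.0000 Fy=-6.0000 x'=-3.5000 y'=-5.3000

F_att = 1·(g−p) = 1·(9,-6) = (9.0000,-6.0000)
o1: d²=4 ≤ ρ²=24; F_rep = 8·(2,0)/4² = (1.0000,0.0000)
o2: d²=90 > ρ²=24 → inactive
o3: d²=153 > ρ²=24 → inactive
o4: d²=37 > ρ²=24 → inactive
F = F_att + ΣF_rep = (10.0000,-6.0000)
p' = p + 1/20·F = (-3.5000,-5.3000)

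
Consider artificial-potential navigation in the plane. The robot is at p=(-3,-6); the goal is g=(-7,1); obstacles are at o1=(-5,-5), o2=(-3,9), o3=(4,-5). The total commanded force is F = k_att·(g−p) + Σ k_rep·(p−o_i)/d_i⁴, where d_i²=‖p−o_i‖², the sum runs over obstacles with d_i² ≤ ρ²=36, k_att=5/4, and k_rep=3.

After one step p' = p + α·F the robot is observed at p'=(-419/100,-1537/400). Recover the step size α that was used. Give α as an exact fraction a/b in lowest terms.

F_att = 5/4·(g−p) = 5/4·(-4,7) = (-5.0000,8.7500)
o1: d²=5 ≤ ρ²=36; F_rep = 3·(2,-1)/5² = (0.2400,-0.1200)
o2: d²=225 > ρ²=36 → inactive
o3: d²=50 > ρ²=36 → inactive
F = F_att + ΣF_rep = (-4.7600,8.6300)
Δp = p'−p = (-1.1900,2.1575); α = Δx/Fx = (-119/100) / (-119/25) = 1/4
check: Δy/Fy = (863/400) / (863/100) = 1/4 ✓

α = 1/4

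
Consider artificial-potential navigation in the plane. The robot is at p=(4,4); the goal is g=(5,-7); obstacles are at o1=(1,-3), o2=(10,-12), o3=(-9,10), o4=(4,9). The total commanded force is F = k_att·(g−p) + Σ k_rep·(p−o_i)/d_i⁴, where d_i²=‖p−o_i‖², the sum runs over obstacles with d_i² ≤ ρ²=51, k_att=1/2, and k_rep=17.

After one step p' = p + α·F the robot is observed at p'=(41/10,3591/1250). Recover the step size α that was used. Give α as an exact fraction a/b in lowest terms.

F_att = 1/2·(g−p) = 1/2·(1,-11) = (0.5000,-5.5000)
o1: d²=58 > ρ²=51 → inactive
o2: d²=292 > ρ²=51 → inactive
o3: d²=205 > ρ²=51 → inactive
o4: d²=25 ≤ ρ²=51; F_rep = 17·(0,-5)/25² = (0.0000,-0.1360)
F = F_att + ΣF_rep = (0.5000,-5.6360)
Δp = p'−p = (0.1000,-1.1272); α = Δx/Fx = (1/10) / (1/2) = 1/5
check: Δy/Fy = (-1409/1250) / (-1409/250) = 1/5 ✓

α = 1/5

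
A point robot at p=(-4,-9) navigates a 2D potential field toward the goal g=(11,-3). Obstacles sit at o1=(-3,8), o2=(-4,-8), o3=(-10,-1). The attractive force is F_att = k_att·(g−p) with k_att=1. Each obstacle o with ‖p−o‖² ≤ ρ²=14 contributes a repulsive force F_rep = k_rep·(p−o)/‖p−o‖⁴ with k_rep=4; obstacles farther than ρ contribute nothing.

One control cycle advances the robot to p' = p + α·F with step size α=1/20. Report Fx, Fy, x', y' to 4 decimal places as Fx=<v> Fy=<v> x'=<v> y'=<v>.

Fx=15.0000 Fy=2.0000 x'=-3.2500 y'=-8.9000

F_att = 1·(g−p) = 1·(15,6) = (15.0000,6.0000)
o1: d²=290 > ρ²=14 → inactive
o2: d²=1 ≤ ρ²=14; F_rep = 4·(0,-1)/1² = (0.0000,-4.0000)
o3: d²=100 > ρ²=14 → inactive
F = F_att + ΣF_rep = (15.0000,2.0000)
p' = p + 1/20·F = (-3.2500,-8.9000)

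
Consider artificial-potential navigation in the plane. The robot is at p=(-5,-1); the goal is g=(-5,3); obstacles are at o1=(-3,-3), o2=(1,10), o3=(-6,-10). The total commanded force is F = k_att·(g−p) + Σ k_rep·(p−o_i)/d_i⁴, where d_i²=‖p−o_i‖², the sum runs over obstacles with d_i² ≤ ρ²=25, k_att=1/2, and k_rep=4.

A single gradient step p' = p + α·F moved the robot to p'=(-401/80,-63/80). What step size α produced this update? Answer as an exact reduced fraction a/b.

α = 1/10

F_att = 1/2·(g−p) = 1/2·(0,4) = (0.0000,2.0000)
o1: d²=8 ≤ ρ²=25; F_rep = 4·(-2,2)/8² = (-0.1250,0.1250)
o2: d²=157 > ρ²=25 → inactive
o3: d²=82 > ρ²=25 → inactive
F = F_att + ΣF_rep = (-0.1250,2.1250)
Δp = p'−p = (-0.0125,0.2125); α = Δx/Fx = (-1/80) / (-1/8) = 1/10
check: Δy/Fy = (17/80) / (17/8) = 1/10 ✓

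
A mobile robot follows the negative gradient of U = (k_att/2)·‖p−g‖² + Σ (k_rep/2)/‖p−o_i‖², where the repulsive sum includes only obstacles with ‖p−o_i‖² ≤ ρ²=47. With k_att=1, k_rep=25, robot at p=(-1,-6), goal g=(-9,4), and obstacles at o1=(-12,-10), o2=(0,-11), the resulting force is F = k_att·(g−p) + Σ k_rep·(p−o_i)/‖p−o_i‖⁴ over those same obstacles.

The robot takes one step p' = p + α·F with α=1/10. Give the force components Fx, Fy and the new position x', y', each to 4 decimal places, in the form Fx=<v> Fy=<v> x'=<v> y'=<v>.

F_att = 1·(g−p) = 1·(-8,10) = (-8.0000,10.0000)
o1: d²=137 > ρ²=47 → inactive
o2: d²=26 ≤ ρ²=47; F_rep = 25·(-1,5)/26² = (-0.0370,0.1849)
F = F_att + ΣF_rep = (-8.0370,10.1849)
p' = p + 1/10·F = (-1.8037,-4.9815)

Fx=-8.0370 Fy=10.1849 x'=-1.8037 y'=-4.9815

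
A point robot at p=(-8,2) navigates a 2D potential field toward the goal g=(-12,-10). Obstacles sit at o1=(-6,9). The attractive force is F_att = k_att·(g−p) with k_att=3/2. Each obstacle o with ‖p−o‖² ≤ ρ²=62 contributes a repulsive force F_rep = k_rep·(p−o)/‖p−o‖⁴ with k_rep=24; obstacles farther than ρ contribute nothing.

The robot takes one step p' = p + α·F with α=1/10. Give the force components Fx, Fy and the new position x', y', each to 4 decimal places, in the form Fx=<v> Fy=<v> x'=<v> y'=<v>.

Fx=-6.0171 Fy=-18.0598 x'=-8.6017 y'=0.1940

F_att = 3/2·(g−p) = 3/2·(-4,-12) = (-6.0000,-18.0000)
o1: d²=53 ≤ ρ²=62; F_rep = 24·(-2,-7)/53² = (-0.0171,-0.0598)
F = F_att + ΣF_rep = (-6.0171,-18.0598)
p' = p + 1/10·F = (-8.6017,0.1940)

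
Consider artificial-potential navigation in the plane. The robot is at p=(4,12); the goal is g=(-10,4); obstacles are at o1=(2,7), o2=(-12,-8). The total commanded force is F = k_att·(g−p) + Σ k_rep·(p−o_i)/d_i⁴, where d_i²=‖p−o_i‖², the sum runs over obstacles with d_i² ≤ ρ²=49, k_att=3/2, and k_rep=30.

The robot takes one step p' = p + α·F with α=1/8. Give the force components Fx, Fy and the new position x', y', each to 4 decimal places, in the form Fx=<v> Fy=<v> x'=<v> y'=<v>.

Fx=-20.9287 Fy=-11.8216 x'=1.3839 y'=10.5223

F_att = 3/2·(g−p) = 3/2·(-14,-8) = (-21.0000,-12.0000)
o1: d²=29 ≤ ρ²=49; F_rep = 30·(2,5)/29² = (0.0713,0.1784)
o2: d²=656 > ρ²=49 → inactive
F = F_att + ΣF_rep = (-20.9287,-11.8216)
p' = p + 1/8·F = (1.3839,10.5223)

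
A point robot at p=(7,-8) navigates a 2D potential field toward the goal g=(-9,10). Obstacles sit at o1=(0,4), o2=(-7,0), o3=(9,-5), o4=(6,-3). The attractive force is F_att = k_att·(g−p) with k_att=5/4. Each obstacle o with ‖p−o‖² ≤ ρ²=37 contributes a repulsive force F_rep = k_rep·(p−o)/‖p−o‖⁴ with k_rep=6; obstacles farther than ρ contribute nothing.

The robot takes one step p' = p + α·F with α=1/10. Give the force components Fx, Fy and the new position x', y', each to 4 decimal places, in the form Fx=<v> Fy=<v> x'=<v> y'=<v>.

Fx=-20.0621 Fy=22.3491 x'=4.9938 y'=-5.7651

F_att = 5/4·(g−p) = 5/4·(-16,18) = (-20.0000,22.5000)
o1: d²=193 > ρ²=37 → inactive
o2: d²=260 > ρ²=37 → inactive
o3: d²=13 ≤ ρ²=37; F_rep = 6·(-2,-3)/13² = (-0.0710,-0.1065)
o4: d²=26 ≤ ρ²=37; F_rep = 6·(1,-5)/26² = (0.0089,-0.0444)
F = F_att + ΣF_rep = (-20.0621,22.3491)
p' = p + 1/10·F = (4.9938,-5.7651)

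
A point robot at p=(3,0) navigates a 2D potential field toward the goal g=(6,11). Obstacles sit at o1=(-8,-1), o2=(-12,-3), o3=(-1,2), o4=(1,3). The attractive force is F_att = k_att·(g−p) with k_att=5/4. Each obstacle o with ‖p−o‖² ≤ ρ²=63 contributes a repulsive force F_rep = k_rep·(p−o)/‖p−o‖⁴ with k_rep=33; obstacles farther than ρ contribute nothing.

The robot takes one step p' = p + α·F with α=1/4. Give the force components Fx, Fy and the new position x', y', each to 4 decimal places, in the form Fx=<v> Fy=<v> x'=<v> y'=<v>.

Fx=4.4705 Fy=12.9992 x'=4.1176 y'=3.2498

F_att = 5/4·(g−p) = 5/4·(3,11) = (3.7500,13.7500)
o1: d²=122 > ρ²=63 → inactive
o2: d²=234 > ρ²=63 → inactive
o3: d²=20 ≤ ρ²=63; F_rep = 33·(4,-2)/20² = (0.3300,-0.1650)
o4: d²=13 ≤ ρ²=63; F_rep = 33·(2,-3)/13² = (0.3905,-0.5858)
F = F_att + ΣF_rep = (4.4705,12.9992)
p' = p + 1/4·F = (4.1176,3.2498)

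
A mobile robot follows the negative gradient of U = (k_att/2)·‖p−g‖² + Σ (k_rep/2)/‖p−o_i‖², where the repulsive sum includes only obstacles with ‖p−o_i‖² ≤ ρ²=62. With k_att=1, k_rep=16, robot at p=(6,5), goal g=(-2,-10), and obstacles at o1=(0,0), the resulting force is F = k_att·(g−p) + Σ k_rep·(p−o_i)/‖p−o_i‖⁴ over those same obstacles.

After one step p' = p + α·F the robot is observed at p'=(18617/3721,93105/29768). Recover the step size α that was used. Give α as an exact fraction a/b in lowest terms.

F_att = 1·(g−p) = 1·(-8,-15) = (-8.0000,-15.0000)
o1: d²=61 ≤ ρ²=62; F_rep = 16·(6,5)/61² = (0.0258,0.0215)
F = F_att + ΣF_rep = (-7.9742,-14.9785)
Δp = p'−p = (-0.9968,-1.8723); α = Δx/Fx = (-3709/3721) / (-29672/3721) = 1/8
check: Δy/Fy = (-55735/29768) / (-55735/3721) = 1/8 ✓

α = 1/8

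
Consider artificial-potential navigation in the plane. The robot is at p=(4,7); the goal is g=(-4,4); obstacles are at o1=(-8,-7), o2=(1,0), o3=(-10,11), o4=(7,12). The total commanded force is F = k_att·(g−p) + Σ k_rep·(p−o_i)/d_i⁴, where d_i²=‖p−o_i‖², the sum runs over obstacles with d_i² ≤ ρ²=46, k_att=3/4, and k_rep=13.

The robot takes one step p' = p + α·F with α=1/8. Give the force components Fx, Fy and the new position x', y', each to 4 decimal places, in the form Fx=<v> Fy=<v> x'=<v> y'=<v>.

F_att = 3/4·(g−p) = 3/4·(-8,-3) = (-6.0000,-2.2500)
o1: d²=340 > ρ²=46 → inactive
o2: d²=58 > ρ²=46 → inactive
o3: d²=212 > ρ²=46 → inactive
o4: d²=34 ≤ ρ²=46; F_rep = 13·(-3,-5)/34² = (-0.0337,-0.0562)
F = F_att + ΣF_rep = (-6.0337,-2.3062)
p' = p + 1/8·F = (3.2458,6.7117)

Fx=-6.0337 Fy=-2.3062 x'=3.2458 y'=6.7117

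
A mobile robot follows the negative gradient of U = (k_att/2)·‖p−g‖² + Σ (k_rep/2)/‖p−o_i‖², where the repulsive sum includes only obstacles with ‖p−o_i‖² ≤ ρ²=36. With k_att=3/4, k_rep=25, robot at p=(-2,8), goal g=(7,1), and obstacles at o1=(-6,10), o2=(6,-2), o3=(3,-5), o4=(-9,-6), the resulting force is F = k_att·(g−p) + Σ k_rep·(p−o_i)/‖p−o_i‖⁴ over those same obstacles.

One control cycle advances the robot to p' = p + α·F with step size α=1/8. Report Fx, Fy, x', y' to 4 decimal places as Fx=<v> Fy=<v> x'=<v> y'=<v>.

F_att = 3/4·(g−p) = 3/4·(9,-7) = (6.7500,-5.2500)
o1: d²=20 ≤ ρ²=36; F_rep = 25·(4,-2)/20² = (0.2500,-0.1250)
o2: d²=164 > ρ²=36 → inactive
o3: d²=194 > ρ²=36 → inactive
o4: d²=245 > ρ²=36 → inactive
F = F_att + ΣF_rep = (7.0000,-5.3750)
p' = p + 1/8·F = (-1.1250,7.3281)

Fx=7.0000 Fy=-5.3750 x'=-1.1250 y'=7.3281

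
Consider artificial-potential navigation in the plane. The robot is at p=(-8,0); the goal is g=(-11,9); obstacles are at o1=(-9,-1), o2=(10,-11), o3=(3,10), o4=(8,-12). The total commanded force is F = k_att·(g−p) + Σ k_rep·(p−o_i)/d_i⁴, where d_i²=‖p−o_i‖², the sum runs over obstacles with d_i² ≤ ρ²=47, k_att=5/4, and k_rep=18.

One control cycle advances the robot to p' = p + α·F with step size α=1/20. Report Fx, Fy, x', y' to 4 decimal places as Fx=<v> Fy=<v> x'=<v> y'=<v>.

F_att = 5/4·(g−p) = 5/4·(-3,9) = (-3.7500,11.2500)
o1: d²=2 ≤ ρ²=47; F_rep = 18·(1,1)/2² = (4.5000,4.5000)
o2: d²=445 > ρ²=47 → inactive
o3: d²=221 > ρ²=47 → inactive
o4: d²=400 > ρ²=47 → inactive
F = F_att + ΣF_rep = (0.7500,15.7500)
p' = p + 1/20·F = (-7.9625,0.7875)

Fx=0.7500 Fy=15.7500 x'=-7.9625 y'=0.7875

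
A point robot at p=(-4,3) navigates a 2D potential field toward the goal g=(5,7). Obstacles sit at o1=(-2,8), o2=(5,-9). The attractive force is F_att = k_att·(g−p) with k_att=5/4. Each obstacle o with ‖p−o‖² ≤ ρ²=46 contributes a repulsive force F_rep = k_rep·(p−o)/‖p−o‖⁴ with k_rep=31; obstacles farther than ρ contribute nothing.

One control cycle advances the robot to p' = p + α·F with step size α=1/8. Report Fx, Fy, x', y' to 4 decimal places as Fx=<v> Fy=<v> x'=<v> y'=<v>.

F_att = 5/4·(g−p) = 5/4·(9,4) = (11.2500,5.0000)
o1: d²=29 ≤ ρ²=46; F_rep = 31·(-2,-5)/29² = (-0.0737,-0.1843)
o2: d²=225 > ρ²=46 → inactive
F = F_att + ΣF_rep = (11.1763,4.8157)
p' = p + 1/8·F = (-2.6030,3.6020)

Fx=11.1763 Fy=4.8157 x'=-2.6030 y'=3.6020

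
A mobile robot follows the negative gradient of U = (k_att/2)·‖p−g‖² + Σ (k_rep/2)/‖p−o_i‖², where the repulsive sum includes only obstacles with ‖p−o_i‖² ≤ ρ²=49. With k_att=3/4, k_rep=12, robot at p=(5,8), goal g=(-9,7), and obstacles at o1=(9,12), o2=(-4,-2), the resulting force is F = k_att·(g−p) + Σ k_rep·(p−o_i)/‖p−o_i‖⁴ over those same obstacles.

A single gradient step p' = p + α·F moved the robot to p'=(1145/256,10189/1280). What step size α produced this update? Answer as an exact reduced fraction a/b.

α = 1/20

F_att = 3/4·(g−p) = 3/4·(-14,-1) = (-10.5000,-0.7500)
o1: d²=32 ≤ ρ²=49; F_rep = 12·(-4,-4)/32² = (-0.0469,-0.0469)
o2: d²=181 > ρ²=49 → inactive
F = F_att + ΣF_rep = (-10.5469,-0.7969)
Δp = p'−p = (-0.5273,-0.0398); α = Δx/Fx = (-135/256) / (-675/64) = 1/20
check: Δy/Fy = (-51/1280) / (-51/64) = 1/20 ✓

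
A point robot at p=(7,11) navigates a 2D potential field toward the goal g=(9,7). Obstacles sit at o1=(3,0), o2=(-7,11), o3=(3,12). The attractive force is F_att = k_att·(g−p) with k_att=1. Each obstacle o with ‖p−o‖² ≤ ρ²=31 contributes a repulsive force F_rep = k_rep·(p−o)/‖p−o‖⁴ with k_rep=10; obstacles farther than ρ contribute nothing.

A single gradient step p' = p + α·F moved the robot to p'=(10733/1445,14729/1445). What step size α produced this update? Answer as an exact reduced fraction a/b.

F_att = 1·(g−p) = 1·(2,-4) = (2.0000,-4.0000)
o1: d²=137 > ρ²=31 → inactive
o2: d²=196 > ρ²=31 → inactive
o3: d²=17 ≤ ρ²=31; F_rep = 10·(4,-1)/17² = (0.1384,-0.0346)
F = F_att + ΣF_rep = (2.1384,-4.0346)
Δp = p'−p = (0.4277,-0.8069); α = Δx/Fx = (618/1445) / (618/289) = 1/5
check: Δy/Fy = (-1166/1445) / (-1166/289) = 1/5 ✓

α = 1/5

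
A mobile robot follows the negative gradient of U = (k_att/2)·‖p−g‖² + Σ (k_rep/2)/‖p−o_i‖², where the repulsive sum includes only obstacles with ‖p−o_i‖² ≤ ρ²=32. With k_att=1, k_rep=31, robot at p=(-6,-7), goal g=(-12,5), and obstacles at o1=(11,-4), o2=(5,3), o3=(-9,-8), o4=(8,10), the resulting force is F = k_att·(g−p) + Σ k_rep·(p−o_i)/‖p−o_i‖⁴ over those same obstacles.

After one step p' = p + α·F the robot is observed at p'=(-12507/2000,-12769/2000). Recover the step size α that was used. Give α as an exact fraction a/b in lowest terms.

F_att = 1·(g−p) = 1·(-6,12) = (-6.0000,12.0000)
o1: d²=298 > ρ²=32 → inactive
o2: d²=221 > ρ²=32 → inactive
o3: d²=10 ≤ ρ²=32; F_rep = 31·(3,1)/10² = (0.9300,0.3100)
o4: d²=485 > ρ²=32 → inactive
F = F_att + ΣF_rep = (-5.0700,12.3100)
Δp = p'−p = (-0.2535,0.6155); α = Δx/Fx = (-507/2000) / (-507/100) = 1/20
check: Δy/Fy = (1231/2000) / (1231/100) = 1/20 ✓

α = 1/20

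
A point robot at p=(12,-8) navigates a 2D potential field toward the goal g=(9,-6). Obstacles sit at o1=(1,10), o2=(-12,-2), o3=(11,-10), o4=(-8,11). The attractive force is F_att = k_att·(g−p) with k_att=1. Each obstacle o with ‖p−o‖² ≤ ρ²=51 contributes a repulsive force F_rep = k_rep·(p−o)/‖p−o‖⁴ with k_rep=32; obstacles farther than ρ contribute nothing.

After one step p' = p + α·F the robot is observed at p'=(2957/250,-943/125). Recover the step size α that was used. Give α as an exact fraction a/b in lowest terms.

F_att = 1·(g−p) = 1·(-3,2) = (-3.0000,2.0000)
o1: d²=445 > ρ²=51 → inactive
o2: d²=612 > ρ²=51 → inactive
o3: d²=5 ≤ ρ²=51; F_rep = 32·(1,2)/5² = (1.2800,2.5600)
o4: d²=761 > ρ²=51 → inactive
F = F_att + ΣF_rep = (-1.7200,4.5600)
Δp = p'−p = (-0.1720,0.4560); α = Δx/Fx = (-43/250) / (-43/25) = 1/10
check: Δy/Fy = (57/125) / (114/25) = 1/10 ✓

α = 1/10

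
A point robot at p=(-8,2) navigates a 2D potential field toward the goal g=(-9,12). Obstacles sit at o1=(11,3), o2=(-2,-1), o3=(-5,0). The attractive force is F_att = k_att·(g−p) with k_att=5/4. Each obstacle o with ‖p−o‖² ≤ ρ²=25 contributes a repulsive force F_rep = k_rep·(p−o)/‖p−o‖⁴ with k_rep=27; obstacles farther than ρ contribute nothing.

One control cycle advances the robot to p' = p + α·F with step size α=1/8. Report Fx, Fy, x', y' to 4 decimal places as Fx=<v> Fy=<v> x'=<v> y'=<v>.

F_att = 5/4·(g−p) = 5/4·(-1,10) = (-1.2500,12.5000)
o1: d²=362 > ρ²=25 → inactive
o2: d²=45 > ρ²=25 → inactive
o3: d²=13 ≤ ρ²=25; F_rep = 27·(-3,2)/13² = (-0.4793,0.3195)
F = F_att + ΣF_rep = (-1.7293,12.8195)
p' = p + 1/8·F = (-8.2162,3.6024)

Fx=-1.7293 Fy=12.8195 x'=-8.2162 y'=3.6024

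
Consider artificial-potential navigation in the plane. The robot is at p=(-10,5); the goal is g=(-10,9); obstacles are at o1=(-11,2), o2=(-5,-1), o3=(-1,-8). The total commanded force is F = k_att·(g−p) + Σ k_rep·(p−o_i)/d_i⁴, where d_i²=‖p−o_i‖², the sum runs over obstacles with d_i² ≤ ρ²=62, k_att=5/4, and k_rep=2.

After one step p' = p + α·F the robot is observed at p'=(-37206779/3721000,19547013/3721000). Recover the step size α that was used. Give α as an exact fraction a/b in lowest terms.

F_att = 5/4·(g−p) = 5/4·(0,4) = (0.0000,5.0000)
o1: d²=10 ≤ ρ²=62; F_rep = 2·(1,3)/10² = (0.0200,0.0600)
o2: d²=61 ≤ ρ²=62; F_rep = 2·(-5,6)/61² = (-0.0027,0.0032)
o3: d²=250 > ρ²=62 → inactive
F = F_att + ΣF_rep = (0.0173,5.0632)
Δp = p'−p = (0.0009,0.2532); α = Δx/Fx = (3221/3721000) / (3221/186050) = 1/20
check: Δy/Fy = (942013/3721000) / (942013/186050) = 1/20 ✓

α = 1/20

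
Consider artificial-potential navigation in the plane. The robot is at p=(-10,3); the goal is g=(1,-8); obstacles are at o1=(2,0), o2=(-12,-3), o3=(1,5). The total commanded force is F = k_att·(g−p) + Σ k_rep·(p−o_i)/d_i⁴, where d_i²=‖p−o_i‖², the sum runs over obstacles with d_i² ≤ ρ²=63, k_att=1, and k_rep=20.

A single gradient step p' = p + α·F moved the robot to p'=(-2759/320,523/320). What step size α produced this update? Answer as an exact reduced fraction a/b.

F_att = 1·(g−p) = 1·(11,-11) = (11.0000,-11.0000)
o1: d²=153 > ρ²=63 → inactive
o2: d²=40 ≤ ρ²=63; F_rep = 20·(2,6)/40² = (0.0250,0.0750)
o3: d²=125 > ρ²=63 → inactive
F = F_att + ΣF_rep = (11.0250,-10.9250)
Δp = p'−p = (1.3781,-1.3656); α = Δx/Fx = (441/320) / (441/40) = 1/8
check: Δy/Fy = (-437/320) / (-437/40) = 1/8 ✓

α = 1/8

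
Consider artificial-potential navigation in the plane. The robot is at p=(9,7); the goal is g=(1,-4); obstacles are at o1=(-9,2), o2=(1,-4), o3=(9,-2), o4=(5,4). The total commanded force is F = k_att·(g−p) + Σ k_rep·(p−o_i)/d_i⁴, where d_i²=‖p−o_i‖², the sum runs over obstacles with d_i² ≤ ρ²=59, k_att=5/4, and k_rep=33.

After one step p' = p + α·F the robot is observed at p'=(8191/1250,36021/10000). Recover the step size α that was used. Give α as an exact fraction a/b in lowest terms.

F_att = 5/4·(g−p) = 5/4·(-8,-11) = (-10.0000,-13.7500)
o1: d²=349 > ρ²=59 → inactive
o2: d²=185 > ρ²=59 → inactive
o3: d²=81 > ρ²=59 → inactive
o4: d²=25 ≤ ρ²=59; F_rep = 33·(4,3)/25² = (0.2112,0.1584)
F = F_att + ΣF_rep = (-9.7888,-13.5916)
Δp = p'−p = (-2.4472,-3.3979); α = Δx/Fx = (-3059/1250) / (-6118/625) = 1/4
check: Δy/Fy = (-33979/10000) / (-33979/2500) = 1/4 ✓

α = 1/4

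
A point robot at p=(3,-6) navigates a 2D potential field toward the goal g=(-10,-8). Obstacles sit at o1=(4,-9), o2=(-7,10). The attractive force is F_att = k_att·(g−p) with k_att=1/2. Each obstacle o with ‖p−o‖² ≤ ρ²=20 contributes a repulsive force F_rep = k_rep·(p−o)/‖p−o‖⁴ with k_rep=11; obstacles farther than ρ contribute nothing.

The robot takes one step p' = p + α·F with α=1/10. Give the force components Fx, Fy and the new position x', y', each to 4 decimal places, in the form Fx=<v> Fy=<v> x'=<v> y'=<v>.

Fx=-6.6100 Fy=-0.6700 x'=2.3390 y'=-6.0670

F_att = 1/2·(g−p) = 1/2·(-13,-2) = (-6.5000,-1.0000)
o1: d²=10 ≤ ρ²=20; F_rep = 11·(-1,3)/10² = (-0.1100,0.3300)
o2: d²=356 > ρ²=20 → inactive
F = F_att + ΣF_rep = (-6.6100,-0.6700)
p' = p + 1/10·F = (2.3390,-6.0670)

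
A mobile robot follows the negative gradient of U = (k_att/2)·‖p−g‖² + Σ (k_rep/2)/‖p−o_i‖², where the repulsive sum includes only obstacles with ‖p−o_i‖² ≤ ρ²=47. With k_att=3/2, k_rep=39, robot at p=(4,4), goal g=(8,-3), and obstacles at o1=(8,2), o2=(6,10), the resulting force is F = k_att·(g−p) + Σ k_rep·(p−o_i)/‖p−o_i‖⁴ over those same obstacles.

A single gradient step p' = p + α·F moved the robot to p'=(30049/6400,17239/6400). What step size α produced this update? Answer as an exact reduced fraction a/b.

F_att = 3/2·(g−p) = 3/2·(4,-7) = (6.0000,-10.5000)
o1: d²=20 ≤ ρ²=47; F_rep = 39·(-4,2)/20² = (-0.3900,0.1950)
o2: d²=40 ≤ ρ²=47; F_rep = 39·(-2,-6)/40² = (-0.0488,-0.1462)
F = F_att + ΣF_rep = (5.5613,-10.4512)
Δp = p'−p = (0.6952,-1.3064); α = Δx/Fx = (4449/6400) / (4449/800) = 1/8
check: Δy/Fy = (-8361/6400) / (-8361/800) = 1/8 ✓

α = 1/8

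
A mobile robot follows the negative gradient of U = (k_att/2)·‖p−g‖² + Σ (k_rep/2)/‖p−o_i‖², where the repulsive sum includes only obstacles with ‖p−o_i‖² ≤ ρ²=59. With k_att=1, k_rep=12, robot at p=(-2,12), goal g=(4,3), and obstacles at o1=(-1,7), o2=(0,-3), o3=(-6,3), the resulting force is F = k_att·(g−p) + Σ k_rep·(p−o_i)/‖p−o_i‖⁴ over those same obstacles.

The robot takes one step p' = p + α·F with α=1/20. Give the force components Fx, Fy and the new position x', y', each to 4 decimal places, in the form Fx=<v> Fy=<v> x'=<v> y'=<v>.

F_att = 1·(g−p) = 1·(6,-9) = (6.0000,-9.0000)
o1: d²=26 ≤ ρ²=59; F_rep = 12·(-1,5)/26² = (-0.0178,0.0888)
o2: d²=229 > ρ²=59 → inactive
o3: d²=97 > ρ²=59 → inactive
F = F_att + ΣF_rep = (5.9822,-8.9112)
p' = p + 1/20·F = (-1.7009,11.5544)

Fx=5.9822 Fy=-8.9112 x'=-1.7009 y'=11.5544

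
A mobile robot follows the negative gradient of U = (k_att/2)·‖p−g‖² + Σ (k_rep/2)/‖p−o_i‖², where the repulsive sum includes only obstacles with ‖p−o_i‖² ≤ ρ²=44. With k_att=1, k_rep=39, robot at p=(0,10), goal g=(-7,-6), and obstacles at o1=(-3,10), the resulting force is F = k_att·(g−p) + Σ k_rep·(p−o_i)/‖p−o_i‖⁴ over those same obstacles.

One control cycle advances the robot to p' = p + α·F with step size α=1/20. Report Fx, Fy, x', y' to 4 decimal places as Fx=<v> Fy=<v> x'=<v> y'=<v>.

Fx=-5.5556 Fy=-16.0000 x'=-0.2778 y'=9.2000

F_att = 1·(g−p) = 1·(-7,-16) = (-7.0000,-16.0000)
o1: d²=9 ≤ ρ²=44; F_rep = 39·(3,0)/9² = (1.4444,0.0000)
F = F_att + ΣF_rep = (-5.5556,-16.0000)
p' = p + 1/20·F = (-0.2778,9.2000)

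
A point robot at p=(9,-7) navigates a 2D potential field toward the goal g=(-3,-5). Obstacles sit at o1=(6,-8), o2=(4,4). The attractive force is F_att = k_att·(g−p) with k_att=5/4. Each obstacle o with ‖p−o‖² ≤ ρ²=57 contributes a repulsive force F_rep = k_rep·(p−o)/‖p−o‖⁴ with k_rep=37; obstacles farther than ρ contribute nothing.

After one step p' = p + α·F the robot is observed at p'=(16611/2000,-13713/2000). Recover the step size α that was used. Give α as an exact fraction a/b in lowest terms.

α = 1/20

F_att = 5/4·(g−p) = 5/4·(-12,2) = (-15.0000,2.5000)
o1: d²=10 ≤ ρ²=57; F_rep = 37·(3,1)/10² = (1.1100,0.3700)
o2: d²=146 > ρ²=57 → inactive
F = F_att + ΣF_rep = (-13.8900,2.8700)
Δp = p'−p = (-0.6945,0.1435); α = Δx/Fx = (-1389/2000) / (-1389/100) = 1/20
check: Δy/Fy = (287/2000) / (287/100) = 1/20 ✓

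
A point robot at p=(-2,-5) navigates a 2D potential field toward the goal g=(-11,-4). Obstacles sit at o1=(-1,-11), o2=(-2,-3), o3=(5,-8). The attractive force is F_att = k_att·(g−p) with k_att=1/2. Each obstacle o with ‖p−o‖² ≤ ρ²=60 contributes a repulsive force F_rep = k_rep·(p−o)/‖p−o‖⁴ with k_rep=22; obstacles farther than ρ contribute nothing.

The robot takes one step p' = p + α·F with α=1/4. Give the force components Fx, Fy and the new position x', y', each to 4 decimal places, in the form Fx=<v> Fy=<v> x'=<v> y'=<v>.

F_att = 1/2·(g−p) = 1/2·(-9,1) = (-4.5000,0.5000)
o1: d²=37 ≤ ρ²=60; F_rep = 22·(-1,6)/37² = (-0.0161,0.0964)
o2: d²=4 ≤ ρ²=60; F_rep = 22·(0,-2)/4² = (0.0000,-2.7500)
o3: d²=58 ≤ ρ²=60; F_rep = 22·(-7,3)/58² = (-0.0458,0.0196)
F = F_att + ΣF_rep = (-4.5618,-2.1340)
p' = p + 1/4·F = (-3.1405,-5.5335)

Fx=-4.5618 Fy=-2.1340 x'=-3.1405 y'=-5.5335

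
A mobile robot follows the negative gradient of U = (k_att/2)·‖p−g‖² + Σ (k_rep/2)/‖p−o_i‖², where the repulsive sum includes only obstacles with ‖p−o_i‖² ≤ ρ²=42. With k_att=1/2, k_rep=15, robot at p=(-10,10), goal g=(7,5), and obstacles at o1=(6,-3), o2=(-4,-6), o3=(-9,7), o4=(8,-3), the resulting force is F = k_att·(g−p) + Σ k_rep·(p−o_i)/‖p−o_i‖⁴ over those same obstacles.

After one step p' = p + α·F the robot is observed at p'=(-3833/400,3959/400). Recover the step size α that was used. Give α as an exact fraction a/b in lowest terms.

α = 1/20

F_att = 1/2·(g−p) = 1/2·(17,-5) = (8.5000,-2.5000)
o1: d²=425 > ρ²=42 → inactive
o2: d²=292 > ρ²=42 → inactive
o3: d²=10 ≤ ρ²=42; F_rep = 15·(-1,3)/10² = (-0.1500,0.4500)
o4: d²=493 > ρ²=42 → inactive
F = F_att + ΣF_rep = (8.3500,-2.0500)
Δp = p'−p = (0.4175,-0.1025); α = Δx/Fx = (167/400) / (167/20) = 1/20
check: Δy/Fy = (-41/400) / (-41/20) = 1/20 ✓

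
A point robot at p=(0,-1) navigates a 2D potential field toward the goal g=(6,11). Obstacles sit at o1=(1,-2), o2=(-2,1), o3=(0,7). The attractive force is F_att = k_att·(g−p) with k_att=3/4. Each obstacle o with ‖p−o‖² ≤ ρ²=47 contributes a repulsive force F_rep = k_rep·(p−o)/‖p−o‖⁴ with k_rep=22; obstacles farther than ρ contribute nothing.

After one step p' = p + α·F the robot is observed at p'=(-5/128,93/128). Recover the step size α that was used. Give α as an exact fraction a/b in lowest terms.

F_att = 3/4·(g−p) = 3/4·(6,12) = (4.5000,9.0000)
o1: d²=2 ≤ ρ²=47; F_rep = 22·(-1,1)/2² = (-5.5000,5.5000)
o2: d²=8 ≤ ρ²=47; F_rep = 22·(2,-2)/8² = (0.6875,-0.6875)
o3: d²=64 > ρ²=47 → inactive
F = F_att + ΣF_rep = (-0.3125,13.8125)
Δp = p'−p = (-0.0391,1.7266); α = Δx/Fx = (-5/128) / (-5/16) = 1/8
check: Δy/Fy = (221/128) / (221/16) = 1/8 ✓

α = 1/8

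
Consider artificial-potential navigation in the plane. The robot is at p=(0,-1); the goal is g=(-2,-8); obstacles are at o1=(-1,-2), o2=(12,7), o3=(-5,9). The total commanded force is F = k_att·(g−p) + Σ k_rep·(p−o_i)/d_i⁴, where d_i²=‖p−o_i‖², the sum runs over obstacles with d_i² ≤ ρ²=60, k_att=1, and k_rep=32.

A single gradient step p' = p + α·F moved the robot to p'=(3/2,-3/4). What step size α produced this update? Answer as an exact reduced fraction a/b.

α = 1/4

F_att = 1·(g−p) = 1·(-2,-7) = (-2.0000,-7.0000)
o1: d²=2 ≤ ρ²=60; F_rep = 32·(1,1)/2² = (8.0000,8.0000)
o2: d²=208 > ρ²=60 → inactive
o3: d²=125 > ρ²=60 → inactive
F = F_att + ΣF_rep = (6.0000,1.0000)
Δp = p'−p = (1.5000,0.2500); α = Δx/Fx = (3/2) / (6) = 1/4
check: Δy/Fy = (1/4) / (1) = 1/4 ✓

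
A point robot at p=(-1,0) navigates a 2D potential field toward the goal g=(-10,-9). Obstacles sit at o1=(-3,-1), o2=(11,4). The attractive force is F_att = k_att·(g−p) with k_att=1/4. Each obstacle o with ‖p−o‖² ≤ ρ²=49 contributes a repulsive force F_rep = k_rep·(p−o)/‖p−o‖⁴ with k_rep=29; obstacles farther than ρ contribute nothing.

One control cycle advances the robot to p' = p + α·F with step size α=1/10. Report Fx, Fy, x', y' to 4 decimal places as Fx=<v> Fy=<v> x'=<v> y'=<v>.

F_att = 1/4·(g−p) = 1/4·(-9,-9) = (-2.2500,-2.2500)
o1: d²=5 ≤ ρ²=49; F_rep = 29·(2,1)/5² = (2.3200,1.1600)
o2: d²=160 > ρ²=49 → inactive
F = F_att + ΣF_rep = (0.0700,-1.0900)
p' = p + 1/10·F = (-0.9930,-0.1090)

Fx=0.0700 Fy=-1.0900 x'=-0.9930 y'=-0.1090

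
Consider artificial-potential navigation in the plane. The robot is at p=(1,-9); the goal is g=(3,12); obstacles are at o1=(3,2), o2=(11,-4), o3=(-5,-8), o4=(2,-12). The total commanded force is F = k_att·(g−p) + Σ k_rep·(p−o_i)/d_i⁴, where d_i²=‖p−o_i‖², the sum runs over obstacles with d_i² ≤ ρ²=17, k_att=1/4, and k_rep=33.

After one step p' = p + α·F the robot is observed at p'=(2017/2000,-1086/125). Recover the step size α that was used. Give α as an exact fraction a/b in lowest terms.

F_att = 1/4·(g−p) = 1/4·(2,21) = (0.5000,5.2500)
o1: d²=125 > ρ²=17 → inactive
o2: d²=125 > ρ²=17 → inactive
o3: d²=37 > ρ²=17 → inactive
o4: d²=10 ≤ ρ²=17; F_rep = 33·(-1,3)/10² = (-0.3300,0.9900)
F = F_att + ΣF_rep = (0.1700,6.2400)
Δp = p'−p = (0.0085,0.3120); α = Δx/Fx = (17/2000) / (17/100) = 1/20
check: Δy/Fy = (39/125) / (156/25) = 1/20 ✓

α = 1/20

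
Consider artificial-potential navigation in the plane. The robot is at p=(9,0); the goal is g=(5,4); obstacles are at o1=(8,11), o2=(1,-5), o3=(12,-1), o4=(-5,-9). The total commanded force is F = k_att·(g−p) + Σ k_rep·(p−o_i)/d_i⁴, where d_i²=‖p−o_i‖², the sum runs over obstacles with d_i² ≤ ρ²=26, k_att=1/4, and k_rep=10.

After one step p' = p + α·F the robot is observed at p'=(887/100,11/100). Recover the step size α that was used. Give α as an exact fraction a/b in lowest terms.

F_att = 1/4·(g−p) = 1/4·(-4,4) = (-1.0000,1.0000)
o1: d²=122 > ρ²=26 → inactive
o2: d²=89 > ρ²=26 → inactive
o3: d²=10 ≤ ρ²=26; F_rep = 10·(-3,1)/10² = (-0.3000,0.1000)
o4: d²=277 > ρ²=26 → inactive
F = F_att + ΣF_rep = (-1.3000,1.1000)
Δp = p'−p = (-0.1300,0.1100); α = Δx/Fx = (-13/100) / (-13/10) = 1/10
check: Δy/Fy = (11/100) / (11/10) = 1/10 ✓

α = 1/10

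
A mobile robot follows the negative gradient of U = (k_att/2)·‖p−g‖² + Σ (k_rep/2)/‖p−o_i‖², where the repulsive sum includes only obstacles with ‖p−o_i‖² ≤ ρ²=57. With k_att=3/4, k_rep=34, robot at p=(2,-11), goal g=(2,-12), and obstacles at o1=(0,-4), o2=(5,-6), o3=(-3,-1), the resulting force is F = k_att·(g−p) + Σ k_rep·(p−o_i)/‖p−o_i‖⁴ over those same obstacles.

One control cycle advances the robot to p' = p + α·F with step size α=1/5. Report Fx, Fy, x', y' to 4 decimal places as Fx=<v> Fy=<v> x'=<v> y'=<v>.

Fx=-0.0640 Fy=-0.9818 x'=1.9872 y'=-11.1964

F_att = 3/4·(g−p) = 3/4·(0,-1) = (0.0000,-0.7500)
o1: d²=53 ≤ ρ²=57; F_rep = 34·(2,-7)/53² = (0.0242,-0.0847)
o2: d²=34 ≤ ρ²=57; F_rep = 34·(-3,-5)/34² = (-0.0882,-0.1471)
o3: d²=125 > ρ²=57 → inactive
F = F_att + ΣF_rep = (-0.0640,-0.9818)
p' = p + 1/5·F = (1.9872,-11.1964)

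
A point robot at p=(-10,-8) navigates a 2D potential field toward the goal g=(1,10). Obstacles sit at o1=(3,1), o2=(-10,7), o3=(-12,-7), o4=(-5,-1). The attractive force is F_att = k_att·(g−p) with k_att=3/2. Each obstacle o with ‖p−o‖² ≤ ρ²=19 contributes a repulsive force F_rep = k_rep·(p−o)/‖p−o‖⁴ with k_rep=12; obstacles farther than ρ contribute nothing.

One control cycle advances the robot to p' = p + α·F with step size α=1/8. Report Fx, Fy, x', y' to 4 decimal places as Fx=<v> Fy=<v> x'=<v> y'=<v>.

F_att = 3/2·(g−p) = 3/2·(11,18) = (16.5000,27.0000)
o1: d²=250 > ρ²=19 → inactive
o2: d²=225 > ρ²=19 → inactive
o3: d²=5 ≤ ρ²=19; F_rep = 12·(2,-1)/5² = (0.9600,-0.4800)
o4: d²=74 > ρ²=19 → inactive
F = F_att + ΣF_rep = (17.4600,26.5200)
p' = p + 1/8·F = (-7.8175,-4.6850)

Fx=17.4600 Fy=26.5200 x'=-7.8175 y'=-4.6850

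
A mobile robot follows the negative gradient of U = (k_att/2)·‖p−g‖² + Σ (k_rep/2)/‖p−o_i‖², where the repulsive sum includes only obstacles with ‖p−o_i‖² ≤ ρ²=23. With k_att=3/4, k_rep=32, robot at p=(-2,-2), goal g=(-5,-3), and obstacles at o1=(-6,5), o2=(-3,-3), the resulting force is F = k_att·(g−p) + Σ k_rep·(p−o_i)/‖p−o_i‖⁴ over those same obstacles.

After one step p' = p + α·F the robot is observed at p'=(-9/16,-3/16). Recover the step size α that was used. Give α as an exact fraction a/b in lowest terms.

F_att = 3/4·(g−p) = 3/4·(-3,-1) = (-2.2500,-0.7500)
o1: d²=65 > ρ²=23 → inactive
o2: d²=2 ≤ ρ²=23; F_rep = 32·(1,1)/2² = (8.0000,8.0000)
F = F_att + ΣF_rep = (5.7500,7.2500)
Δp = p'−p = (1.4375,1.8125); α = Δx/Fx = (23/16) / (23/4) = 1/4
check: Δy/Fy = (29/16) / (29/4) = 1/4 ✓

α = 1/4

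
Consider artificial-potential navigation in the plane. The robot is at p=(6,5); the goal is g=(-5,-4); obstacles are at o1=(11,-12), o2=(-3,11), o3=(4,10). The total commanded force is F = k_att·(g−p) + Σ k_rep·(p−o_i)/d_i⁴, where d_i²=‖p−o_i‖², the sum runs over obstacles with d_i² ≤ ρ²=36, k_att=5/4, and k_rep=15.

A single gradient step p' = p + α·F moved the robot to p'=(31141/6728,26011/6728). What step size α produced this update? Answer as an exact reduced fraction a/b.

α = 1/10

F_att = 5/4·(g−p) = 5/4·(-11,-9) = (-13.7500,-11.2500)
o1: d²=314 > ρ²=36 → inactive
o2: d²=117 > ρ²=36 → inactive
o3: d²=29 ≤ ρ²=36; F_rep = 15·(2,-5)/29² = (0.0357,-0.0892)
F = F_att + ΣF_rep = (-13.7143,-11.3392)
Δp = p'−p = (-1.3714,-1.1339); α = Δx/Fx = (-9227/6728) / (-46135/3364) = 1/10
check: Δy/Fy = (-7629/6728) / (-38145/3364) = 1/10 ✓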